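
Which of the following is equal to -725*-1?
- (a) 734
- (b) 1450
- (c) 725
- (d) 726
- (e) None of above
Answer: c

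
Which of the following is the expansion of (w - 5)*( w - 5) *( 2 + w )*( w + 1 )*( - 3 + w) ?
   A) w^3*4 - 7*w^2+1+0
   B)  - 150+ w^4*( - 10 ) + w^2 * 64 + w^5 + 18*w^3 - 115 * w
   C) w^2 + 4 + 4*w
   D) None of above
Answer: B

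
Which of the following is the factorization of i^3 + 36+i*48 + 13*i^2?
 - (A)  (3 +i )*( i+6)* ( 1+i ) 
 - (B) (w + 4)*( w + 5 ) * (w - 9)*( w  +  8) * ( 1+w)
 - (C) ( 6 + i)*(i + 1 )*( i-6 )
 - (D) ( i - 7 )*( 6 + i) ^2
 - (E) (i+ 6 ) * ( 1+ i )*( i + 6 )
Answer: E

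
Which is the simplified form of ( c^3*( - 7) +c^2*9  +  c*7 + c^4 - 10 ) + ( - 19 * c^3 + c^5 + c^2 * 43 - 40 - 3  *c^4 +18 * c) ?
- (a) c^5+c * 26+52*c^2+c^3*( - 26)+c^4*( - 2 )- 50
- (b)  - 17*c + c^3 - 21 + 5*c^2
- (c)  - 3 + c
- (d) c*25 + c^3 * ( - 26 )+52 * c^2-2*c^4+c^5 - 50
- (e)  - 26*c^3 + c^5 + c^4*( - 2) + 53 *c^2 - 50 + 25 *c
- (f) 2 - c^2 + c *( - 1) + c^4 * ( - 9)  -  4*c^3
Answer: d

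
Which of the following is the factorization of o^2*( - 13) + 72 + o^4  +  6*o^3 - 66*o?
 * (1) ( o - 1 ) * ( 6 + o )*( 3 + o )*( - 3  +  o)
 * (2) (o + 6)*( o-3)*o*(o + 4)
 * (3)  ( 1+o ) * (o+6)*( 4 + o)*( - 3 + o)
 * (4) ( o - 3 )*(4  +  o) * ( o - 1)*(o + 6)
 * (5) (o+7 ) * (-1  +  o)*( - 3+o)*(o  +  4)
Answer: 4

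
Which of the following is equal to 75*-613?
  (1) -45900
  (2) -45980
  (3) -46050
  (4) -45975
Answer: 4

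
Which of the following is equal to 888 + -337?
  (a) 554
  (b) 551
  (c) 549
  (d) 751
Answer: b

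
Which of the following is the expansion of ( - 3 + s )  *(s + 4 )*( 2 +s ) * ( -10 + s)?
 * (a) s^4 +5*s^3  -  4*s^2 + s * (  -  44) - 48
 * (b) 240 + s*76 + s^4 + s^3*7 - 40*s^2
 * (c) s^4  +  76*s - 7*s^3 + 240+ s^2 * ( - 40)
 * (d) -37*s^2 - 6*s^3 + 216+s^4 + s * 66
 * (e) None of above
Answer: c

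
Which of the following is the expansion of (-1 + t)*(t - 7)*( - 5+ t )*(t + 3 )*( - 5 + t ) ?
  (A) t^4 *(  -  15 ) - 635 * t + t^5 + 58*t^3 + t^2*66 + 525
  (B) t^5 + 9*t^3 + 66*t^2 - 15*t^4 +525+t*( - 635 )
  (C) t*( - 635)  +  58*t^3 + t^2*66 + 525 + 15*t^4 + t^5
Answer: A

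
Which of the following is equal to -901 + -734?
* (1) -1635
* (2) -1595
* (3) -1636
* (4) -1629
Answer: 1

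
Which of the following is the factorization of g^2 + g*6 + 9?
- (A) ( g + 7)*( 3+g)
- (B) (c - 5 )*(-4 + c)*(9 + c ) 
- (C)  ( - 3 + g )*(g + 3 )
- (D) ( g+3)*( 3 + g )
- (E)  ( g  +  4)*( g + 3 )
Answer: D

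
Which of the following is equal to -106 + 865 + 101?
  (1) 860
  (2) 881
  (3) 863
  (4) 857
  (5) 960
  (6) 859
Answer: 1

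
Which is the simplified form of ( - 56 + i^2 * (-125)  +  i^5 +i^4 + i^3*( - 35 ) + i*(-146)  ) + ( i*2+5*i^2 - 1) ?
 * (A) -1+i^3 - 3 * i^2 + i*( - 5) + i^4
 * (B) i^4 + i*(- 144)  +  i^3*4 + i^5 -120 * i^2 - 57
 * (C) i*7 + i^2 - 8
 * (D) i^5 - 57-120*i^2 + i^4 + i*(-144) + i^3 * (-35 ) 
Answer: D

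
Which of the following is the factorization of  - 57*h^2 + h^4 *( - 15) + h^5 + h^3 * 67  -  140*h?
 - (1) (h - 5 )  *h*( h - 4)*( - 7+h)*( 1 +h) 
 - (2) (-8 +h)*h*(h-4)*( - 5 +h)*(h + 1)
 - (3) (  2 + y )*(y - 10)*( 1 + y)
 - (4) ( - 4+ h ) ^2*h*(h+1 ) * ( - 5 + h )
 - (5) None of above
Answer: 1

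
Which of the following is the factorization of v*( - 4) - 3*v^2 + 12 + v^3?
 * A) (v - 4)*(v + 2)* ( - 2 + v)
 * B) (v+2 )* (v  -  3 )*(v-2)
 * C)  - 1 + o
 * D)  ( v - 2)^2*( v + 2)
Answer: B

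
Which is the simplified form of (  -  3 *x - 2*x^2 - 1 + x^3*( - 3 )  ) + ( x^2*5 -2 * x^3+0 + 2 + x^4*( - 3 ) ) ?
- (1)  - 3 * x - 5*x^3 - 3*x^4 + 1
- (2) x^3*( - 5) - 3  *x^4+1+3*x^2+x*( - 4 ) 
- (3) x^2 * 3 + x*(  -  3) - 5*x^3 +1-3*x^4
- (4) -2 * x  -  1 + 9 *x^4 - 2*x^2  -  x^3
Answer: 3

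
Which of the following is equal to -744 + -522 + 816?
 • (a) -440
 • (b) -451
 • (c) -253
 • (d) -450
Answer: d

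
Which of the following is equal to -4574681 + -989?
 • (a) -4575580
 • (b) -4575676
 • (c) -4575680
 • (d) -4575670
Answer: d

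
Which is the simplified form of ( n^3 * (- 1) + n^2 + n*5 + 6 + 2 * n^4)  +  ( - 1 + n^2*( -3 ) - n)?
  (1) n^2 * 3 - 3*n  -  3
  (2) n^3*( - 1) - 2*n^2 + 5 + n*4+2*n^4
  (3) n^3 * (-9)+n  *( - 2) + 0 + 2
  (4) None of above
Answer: 2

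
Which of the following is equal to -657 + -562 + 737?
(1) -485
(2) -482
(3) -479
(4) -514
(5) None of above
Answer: 2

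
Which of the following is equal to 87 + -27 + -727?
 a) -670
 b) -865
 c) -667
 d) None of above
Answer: c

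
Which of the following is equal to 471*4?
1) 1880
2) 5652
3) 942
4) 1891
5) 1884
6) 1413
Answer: 5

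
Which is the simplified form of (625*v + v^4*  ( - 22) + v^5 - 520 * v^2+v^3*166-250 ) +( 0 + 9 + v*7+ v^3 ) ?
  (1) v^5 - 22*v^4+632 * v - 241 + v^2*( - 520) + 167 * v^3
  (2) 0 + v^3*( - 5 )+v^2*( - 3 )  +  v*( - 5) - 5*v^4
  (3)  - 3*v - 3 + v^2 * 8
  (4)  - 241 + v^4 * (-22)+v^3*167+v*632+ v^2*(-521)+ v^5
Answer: 1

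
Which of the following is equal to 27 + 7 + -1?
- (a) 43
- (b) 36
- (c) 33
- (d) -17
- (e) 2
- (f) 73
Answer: c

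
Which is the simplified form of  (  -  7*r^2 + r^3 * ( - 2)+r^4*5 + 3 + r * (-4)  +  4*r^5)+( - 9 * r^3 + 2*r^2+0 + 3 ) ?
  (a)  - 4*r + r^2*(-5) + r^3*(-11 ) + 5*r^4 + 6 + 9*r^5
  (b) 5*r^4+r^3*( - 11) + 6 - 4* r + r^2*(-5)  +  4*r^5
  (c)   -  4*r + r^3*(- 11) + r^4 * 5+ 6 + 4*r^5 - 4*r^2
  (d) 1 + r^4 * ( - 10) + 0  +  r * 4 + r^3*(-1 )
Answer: b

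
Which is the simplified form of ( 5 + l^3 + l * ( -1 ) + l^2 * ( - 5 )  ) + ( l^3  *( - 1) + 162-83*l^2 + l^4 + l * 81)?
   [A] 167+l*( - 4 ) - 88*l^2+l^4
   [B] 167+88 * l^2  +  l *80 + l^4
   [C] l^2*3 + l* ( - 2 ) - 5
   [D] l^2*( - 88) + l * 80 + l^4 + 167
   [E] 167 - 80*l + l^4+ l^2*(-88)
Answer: D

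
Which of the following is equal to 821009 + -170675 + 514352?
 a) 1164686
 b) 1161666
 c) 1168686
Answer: a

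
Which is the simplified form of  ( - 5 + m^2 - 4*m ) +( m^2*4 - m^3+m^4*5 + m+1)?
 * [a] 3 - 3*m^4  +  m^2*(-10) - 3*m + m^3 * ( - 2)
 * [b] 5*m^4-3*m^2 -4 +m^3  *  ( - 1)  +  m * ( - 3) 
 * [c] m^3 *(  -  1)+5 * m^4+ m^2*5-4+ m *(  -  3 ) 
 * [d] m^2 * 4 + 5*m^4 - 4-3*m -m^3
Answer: c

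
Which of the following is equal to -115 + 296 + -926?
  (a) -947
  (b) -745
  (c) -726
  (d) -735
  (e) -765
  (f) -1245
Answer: b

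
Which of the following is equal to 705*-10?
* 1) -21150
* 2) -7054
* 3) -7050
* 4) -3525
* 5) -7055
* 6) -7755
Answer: 3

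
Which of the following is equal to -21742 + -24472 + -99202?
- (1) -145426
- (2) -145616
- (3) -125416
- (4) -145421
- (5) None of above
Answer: 5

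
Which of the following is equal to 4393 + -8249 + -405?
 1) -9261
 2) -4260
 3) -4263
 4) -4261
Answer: 4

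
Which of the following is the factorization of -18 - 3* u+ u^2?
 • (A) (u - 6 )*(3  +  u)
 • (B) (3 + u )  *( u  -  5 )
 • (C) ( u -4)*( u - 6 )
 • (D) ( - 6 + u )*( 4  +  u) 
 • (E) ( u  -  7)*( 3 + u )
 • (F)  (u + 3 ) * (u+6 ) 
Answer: A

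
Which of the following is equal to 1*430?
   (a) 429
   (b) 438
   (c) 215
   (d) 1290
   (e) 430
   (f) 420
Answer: e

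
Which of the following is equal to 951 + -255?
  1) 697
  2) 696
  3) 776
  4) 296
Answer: 2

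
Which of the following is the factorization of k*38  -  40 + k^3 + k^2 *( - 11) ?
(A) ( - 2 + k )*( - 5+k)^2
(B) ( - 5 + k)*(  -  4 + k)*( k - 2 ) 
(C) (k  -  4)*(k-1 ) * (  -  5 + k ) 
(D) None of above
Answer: B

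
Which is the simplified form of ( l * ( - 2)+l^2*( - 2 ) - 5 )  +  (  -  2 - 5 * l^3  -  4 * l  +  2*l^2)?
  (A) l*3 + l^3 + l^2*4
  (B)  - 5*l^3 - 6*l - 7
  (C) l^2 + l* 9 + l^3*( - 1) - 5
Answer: B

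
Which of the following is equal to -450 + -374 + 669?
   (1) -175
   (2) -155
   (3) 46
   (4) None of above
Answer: 2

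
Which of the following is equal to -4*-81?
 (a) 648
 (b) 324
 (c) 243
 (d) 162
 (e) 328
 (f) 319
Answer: b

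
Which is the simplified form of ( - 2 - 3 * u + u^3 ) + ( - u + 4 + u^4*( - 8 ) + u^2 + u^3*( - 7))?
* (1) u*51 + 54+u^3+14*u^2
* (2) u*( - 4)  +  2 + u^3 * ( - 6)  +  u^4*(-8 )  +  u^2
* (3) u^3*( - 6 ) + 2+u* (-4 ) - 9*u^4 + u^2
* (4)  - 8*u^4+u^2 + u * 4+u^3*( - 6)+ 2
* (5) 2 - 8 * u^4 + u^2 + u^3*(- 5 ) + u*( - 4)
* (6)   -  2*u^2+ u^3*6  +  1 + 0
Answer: 2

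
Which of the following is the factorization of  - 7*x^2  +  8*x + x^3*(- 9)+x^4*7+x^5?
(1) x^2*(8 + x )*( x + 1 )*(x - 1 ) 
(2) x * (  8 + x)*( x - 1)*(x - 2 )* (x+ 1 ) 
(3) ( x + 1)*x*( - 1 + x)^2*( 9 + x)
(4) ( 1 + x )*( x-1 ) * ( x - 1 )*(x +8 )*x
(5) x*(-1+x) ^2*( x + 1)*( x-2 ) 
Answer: 4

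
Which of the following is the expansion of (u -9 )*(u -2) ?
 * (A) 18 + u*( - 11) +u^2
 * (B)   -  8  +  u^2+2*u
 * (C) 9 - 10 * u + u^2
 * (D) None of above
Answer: A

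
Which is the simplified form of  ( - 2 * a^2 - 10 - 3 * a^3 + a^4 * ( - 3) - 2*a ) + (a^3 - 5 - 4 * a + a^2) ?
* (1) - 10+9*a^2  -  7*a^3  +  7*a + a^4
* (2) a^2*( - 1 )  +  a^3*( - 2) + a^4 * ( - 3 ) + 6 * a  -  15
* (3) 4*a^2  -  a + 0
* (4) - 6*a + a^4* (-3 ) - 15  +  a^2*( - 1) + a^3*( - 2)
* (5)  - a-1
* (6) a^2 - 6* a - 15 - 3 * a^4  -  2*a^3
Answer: 4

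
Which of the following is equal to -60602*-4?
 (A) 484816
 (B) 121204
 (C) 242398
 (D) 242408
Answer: D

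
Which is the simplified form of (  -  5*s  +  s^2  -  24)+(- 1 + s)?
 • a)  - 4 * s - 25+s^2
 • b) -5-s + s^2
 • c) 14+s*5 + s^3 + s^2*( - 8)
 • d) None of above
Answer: a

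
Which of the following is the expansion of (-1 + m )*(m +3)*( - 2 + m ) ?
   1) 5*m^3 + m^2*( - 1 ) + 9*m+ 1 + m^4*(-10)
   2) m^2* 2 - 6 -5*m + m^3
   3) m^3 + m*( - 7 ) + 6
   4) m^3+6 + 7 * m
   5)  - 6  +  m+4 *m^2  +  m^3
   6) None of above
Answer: 3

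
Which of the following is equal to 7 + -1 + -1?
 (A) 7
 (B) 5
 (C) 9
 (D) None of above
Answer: B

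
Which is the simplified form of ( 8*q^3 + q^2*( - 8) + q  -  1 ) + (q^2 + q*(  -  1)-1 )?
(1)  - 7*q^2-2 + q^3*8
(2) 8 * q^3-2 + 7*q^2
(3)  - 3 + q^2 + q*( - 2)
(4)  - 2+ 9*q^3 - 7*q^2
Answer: 1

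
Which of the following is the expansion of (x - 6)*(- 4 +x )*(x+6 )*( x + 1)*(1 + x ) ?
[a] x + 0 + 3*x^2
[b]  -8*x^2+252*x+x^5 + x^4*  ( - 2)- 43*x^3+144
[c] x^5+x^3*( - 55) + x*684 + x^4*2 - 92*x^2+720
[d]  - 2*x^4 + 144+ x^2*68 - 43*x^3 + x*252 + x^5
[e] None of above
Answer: d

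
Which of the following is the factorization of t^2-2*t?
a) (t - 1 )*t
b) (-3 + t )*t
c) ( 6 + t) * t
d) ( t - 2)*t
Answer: d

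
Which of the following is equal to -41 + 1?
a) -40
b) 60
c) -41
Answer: a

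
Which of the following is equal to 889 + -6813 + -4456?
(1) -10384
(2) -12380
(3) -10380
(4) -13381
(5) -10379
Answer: 3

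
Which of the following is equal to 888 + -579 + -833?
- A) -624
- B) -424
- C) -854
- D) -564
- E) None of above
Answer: E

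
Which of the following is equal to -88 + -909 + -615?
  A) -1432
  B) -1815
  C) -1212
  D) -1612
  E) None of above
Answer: D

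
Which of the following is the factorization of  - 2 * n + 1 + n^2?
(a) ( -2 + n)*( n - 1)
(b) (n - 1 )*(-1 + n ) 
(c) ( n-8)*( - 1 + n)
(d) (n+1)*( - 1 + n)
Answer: b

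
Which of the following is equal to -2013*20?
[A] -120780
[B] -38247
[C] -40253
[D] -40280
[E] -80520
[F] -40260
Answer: F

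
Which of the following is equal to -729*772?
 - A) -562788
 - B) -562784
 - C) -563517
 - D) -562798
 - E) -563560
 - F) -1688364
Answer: A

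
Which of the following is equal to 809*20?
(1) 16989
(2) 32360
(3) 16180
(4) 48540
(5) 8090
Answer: 3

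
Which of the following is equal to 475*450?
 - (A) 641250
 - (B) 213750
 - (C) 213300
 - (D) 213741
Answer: B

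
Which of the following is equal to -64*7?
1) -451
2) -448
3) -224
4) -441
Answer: 2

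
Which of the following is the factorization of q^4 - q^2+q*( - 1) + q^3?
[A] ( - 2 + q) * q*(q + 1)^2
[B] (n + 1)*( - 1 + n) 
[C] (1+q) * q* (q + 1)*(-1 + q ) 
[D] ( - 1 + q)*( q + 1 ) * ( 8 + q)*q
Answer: C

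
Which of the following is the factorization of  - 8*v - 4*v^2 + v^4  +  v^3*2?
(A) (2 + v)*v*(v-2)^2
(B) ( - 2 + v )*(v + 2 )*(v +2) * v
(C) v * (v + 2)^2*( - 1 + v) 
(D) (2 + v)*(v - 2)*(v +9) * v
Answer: B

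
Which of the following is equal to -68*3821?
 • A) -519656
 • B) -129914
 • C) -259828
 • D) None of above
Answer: C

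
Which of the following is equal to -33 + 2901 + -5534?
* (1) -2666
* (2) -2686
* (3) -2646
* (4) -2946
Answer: 1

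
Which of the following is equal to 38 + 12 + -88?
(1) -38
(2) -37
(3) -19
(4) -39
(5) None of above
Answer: 1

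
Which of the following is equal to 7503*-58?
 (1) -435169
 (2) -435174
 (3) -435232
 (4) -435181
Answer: 2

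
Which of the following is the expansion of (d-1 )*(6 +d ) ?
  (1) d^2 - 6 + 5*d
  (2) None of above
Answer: 1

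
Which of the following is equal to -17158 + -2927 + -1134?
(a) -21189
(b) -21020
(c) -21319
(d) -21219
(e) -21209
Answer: d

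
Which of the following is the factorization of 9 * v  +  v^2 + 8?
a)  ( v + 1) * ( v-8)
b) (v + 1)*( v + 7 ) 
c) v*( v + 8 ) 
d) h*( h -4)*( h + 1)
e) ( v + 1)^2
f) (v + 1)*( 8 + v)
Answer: f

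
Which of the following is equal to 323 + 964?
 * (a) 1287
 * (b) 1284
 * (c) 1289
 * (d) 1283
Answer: a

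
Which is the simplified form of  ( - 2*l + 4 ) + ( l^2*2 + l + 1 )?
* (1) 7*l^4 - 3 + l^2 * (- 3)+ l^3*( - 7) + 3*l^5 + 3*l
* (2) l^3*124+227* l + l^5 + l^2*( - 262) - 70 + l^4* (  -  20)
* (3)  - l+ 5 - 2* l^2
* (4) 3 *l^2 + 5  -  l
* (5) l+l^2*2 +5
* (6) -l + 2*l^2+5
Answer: 6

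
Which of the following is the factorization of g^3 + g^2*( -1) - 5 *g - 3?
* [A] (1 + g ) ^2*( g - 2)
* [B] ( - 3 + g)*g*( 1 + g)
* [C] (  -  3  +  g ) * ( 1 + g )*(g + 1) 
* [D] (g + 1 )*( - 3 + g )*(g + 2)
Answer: C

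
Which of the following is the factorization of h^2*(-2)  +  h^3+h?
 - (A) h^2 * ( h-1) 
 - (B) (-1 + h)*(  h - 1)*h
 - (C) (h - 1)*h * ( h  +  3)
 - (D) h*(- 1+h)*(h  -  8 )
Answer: B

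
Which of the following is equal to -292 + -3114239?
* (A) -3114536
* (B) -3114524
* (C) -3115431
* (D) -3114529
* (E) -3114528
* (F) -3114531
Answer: F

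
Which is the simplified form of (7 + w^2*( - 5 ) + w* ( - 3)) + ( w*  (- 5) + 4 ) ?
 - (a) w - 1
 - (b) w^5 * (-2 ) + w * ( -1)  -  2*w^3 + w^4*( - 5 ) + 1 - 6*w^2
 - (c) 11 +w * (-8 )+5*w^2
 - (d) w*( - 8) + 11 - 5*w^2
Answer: d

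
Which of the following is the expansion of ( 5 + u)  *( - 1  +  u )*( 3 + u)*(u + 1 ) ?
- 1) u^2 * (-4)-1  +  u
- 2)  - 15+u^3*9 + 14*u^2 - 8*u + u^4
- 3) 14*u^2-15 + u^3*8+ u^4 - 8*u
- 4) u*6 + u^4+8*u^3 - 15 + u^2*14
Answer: 3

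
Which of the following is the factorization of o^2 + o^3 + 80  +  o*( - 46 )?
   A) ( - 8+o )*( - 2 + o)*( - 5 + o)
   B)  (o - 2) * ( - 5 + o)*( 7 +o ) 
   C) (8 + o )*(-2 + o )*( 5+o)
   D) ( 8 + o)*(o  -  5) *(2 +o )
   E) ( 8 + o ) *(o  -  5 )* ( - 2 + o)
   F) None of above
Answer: E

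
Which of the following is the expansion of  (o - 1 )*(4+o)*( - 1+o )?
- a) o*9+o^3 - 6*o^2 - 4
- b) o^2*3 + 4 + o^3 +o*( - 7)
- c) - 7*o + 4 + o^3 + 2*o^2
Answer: c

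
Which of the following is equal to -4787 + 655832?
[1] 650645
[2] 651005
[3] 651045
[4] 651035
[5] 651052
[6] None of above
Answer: 3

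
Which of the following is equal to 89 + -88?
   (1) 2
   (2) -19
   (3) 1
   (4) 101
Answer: 3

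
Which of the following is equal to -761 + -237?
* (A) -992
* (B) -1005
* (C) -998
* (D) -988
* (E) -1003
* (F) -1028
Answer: C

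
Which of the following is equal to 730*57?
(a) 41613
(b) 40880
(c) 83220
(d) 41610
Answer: d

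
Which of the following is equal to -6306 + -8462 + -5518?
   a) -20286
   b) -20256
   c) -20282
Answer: a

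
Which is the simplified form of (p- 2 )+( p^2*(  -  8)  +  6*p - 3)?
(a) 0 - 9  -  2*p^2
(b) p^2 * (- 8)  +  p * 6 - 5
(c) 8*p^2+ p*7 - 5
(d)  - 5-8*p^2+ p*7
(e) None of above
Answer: d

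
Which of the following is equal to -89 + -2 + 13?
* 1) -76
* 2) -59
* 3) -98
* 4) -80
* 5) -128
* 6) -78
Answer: 6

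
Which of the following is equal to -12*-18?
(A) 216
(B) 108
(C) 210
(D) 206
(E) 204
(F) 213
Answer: A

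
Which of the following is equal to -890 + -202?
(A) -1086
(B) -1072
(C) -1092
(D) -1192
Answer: C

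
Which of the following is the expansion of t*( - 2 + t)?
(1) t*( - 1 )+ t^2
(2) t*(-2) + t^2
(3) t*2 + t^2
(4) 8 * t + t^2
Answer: 2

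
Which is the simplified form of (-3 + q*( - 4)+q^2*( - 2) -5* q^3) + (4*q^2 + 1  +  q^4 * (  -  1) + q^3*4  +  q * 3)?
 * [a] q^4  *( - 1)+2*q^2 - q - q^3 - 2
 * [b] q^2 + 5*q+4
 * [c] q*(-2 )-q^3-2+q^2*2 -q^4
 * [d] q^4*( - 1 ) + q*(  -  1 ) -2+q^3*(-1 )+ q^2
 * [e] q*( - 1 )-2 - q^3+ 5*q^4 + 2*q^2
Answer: a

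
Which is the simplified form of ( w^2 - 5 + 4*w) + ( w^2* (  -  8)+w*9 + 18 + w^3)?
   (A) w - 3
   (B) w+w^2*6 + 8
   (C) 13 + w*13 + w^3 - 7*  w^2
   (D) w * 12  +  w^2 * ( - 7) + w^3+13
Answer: C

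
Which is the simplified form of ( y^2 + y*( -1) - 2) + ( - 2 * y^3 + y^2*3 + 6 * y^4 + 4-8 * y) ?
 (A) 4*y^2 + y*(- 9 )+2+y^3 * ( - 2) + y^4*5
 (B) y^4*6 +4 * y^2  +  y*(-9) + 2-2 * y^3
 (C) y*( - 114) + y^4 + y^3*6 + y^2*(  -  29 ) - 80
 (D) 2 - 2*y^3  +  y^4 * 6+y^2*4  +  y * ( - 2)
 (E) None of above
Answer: B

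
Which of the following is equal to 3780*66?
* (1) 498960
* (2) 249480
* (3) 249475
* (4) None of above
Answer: 2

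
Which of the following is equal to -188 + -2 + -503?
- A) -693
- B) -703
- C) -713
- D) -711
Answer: A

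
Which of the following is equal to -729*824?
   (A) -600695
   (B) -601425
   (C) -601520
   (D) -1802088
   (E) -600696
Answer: E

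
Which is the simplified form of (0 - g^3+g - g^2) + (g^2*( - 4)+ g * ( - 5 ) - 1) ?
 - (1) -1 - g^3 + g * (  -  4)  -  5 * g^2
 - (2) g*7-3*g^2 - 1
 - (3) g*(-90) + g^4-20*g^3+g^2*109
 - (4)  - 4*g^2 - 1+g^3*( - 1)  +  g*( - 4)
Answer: 1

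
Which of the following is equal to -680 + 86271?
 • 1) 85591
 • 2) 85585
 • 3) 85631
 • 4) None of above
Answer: 1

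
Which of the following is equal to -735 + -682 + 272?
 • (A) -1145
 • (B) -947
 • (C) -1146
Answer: A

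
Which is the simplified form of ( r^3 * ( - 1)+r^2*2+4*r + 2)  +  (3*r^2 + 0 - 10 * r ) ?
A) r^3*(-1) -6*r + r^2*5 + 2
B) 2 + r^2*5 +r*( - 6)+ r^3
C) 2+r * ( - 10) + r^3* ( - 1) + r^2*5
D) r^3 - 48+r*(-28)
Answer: A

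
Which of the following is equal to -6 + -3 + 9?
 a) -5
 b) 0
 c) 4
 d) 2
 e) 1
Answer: b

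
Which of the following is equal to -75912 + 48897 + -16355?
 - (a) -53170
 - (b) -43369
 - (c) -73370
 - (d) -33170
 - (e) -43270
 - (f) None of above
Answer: f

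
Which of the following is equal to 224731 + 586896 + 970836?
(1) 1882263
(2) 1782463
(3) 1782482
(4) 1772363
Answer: 2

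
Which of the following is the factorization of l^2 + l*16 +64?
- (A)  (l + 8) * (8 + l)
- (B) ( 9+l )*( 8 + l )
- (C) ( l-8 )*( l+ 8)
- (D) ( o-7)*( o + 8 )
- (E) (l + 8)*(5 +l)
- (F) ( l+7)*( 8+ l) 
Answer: A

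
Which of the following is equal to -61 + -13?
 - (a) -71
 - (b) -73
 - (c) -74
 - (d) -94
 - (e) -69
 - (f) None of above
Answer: c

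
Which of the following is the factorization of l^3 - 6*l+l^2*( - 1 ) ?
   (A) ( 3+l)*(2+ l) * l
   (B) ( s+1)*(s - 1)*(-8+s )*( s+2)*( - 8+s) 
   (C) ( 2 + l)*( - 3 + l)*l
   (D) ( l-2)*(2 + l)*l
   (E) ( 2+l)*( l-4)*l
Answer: C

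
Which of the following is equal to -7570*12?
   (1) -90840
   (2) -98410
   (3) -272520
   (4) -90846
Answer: 1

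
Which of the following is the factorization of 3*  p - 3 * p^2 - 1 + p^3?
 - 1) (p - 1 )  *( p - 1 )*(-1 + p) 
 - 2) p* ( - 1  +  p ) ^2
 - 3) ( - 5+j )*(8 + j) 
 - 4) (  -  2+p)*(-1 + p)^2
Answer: 1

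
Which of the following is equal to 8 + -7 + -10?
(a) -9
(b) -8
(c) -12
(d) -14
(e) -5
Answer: a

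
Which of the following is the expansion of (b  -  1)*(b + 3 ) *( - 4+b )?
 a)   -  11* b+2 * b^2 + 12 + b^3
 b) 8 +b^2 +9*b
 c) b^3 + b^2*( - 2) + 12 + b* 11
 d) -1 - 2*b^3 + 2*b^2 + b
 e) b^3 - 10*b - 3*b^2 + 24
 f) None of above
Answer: f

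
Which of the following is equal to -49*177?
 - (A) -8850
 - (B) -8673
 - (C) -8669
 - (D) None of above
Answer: B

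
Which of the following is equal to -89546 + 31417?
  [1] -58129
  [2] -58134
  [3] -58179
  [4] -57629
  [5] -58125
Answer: 1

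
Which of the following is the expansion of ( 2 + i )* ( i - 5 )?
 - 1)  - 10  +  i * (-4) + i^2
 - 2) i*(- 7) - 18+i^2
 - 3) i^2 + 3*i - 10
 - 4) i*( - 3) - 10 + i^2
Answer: 4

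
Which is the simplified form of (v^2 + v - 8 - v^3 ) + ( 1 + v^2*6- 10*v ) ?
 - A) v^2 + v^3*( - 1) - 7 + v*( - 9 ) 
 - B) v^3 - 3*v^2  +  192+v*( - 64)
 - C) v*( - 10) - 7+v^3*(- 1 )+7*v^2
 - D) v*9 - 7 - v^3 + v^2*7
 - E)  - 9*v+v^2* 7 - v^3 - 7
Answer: E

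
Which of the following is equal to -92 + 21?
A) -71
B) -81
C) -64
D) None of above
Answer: A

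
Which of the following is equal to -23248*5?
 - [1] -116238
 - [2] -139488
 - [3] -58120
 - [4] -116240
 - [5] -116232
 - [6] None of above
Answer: 4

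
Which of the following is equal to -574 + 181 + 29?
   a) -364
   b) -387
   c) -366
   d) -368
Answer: a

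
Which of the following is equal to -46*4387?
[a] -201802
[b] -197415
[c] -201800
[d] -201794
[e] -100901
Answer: a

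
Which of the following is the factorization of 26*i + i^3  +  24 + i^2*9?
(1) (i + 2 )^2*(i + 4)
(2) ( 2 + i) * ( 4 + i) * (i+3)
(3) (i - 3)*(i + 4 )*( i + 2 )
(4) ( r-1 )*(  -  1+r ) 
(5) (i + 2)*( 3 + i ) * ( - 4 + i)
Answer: 2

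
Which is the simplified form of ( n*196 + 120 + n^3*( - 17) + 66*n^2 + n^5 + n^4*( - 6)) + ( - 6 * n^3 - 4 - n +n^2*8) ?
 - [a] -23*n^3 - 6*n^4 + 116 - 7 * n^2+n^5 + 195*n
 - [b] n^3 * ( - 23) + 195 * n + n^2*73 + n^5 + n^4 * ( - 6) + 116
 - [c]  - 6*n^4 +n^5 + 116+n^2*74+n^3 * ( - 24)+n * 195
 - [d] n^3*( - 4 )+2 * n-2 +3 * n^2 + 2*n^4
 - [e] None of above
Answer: e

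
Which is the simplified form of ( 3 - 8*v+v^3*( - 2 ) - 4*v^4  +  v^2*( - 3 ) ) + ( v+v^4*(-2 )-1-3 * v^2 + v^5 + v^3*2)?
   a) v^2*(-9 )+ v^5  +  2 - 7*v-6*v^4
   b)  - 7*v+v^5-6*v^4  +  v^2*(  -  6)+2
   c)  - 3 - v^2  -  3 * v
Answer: b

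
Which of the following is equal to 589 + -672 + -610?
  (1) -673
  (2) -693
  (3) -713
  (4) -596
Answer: 2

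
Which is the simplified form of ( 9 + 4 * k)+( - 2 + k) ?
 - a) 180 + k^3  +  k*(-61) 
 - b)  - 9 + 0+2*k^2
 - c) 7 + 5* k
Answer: c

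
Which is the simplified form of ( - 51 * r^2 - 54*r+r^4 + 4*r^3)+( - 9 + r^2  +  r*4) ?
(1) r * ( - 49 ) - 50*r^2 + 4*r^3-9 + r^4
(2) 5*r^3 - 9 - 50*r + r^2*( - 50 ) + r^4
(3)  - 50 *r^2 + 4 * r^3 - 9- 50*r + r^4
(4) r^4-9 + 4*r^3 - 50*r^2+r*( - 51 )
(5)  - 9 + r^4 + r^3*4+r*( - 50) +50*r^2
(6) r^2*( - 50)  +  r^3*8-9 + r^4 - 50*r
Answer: 3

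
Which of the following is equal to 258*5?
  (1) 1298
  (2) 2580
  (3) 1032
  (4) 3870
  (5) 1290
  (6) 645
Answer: 5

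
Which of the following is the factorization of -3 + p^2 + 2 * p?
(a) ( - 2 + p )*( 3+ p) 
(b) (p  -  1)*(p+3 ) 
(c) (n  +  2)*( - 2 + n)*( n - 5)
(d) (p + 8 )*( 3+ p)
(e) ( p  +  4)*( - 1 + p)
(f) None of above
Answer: b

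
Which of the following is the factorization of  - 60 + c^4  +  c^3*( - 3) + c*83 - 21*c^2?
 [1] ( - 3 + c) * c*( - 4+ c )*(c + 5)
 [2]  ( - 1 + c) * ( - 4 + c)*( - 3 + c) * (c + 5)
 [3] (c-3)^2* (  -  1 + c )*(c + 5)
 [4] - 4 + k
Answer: 2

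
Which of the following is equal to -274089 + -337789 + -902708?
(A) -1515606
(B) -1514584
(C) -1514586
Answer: C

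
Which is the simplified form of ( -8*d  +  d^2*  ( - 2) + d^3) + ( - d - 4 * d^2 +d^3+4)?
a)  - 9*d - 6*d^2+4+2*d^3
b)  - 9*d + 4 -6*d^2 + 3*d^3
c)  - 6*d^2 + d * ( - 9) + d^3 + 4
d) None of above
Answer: a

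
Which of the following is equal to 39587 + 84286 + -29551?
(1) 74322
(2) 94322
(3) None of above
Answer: 2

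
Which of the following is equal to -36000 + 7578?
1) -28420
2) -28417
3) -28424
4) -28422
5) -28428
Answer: 4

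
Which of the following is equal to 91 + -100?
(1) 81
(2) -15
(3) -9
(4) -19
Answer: 3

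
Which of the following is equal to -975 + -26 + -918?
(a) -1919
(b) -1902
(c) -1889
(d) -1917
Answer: a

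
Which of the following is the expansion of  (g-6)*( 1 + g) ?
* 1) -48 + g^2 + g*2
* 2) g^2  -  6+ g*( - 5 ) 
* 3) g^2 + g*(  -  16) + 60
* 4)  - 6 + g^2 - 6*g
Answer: 2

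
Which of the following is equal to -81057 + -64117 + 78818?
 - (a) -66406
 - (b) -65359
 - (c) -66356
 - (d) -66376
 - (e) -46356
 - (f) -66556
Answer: c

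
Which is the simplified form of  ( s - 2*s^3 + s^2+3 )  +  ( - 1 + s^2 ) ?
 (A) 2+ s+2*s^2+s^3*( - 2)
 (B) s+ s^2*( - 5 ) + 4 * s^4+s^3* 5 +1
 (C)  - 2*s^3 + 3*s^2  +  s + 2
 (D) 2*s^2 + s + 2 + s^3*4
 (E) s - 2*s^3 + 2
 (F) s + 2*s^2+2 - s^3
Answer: A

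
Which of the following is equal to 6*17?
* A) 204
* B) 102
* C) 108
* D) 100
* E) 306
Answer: B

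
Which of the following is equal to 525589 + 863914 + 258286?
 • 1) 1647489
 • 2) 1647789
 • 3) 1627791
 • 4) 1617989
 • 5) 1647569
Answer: 2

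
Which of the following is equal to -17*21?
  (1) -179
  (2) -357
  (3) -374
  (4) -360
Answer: 2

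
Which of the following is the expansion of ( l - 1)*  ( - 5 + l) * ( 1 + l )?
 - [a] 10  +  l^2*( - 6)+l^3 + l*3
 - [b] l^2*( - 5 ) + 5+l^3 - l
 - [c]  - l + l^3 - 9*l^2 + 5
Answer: b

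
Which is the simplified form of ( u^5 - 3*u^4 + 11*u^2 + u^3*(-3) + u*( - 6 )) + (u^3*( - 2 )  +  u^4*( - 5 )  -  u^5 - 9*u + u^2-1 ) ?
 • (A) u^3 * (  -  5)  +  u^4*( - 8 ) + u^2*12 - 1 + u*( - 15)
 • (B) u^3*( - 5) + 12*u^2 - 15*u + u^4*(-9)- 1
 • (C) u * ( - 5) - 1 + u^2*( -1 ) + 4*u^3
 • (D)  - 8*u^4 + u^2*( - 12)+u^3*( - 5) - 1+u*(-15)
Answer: A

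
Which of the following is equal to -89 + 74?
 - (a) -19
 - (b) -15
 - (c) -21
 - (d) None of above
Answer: b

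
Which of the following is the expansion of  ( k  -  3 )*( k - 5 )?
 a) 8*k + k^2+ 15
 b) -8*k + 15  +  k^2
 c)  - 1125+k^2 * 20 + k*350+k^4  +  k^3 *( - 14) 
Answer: b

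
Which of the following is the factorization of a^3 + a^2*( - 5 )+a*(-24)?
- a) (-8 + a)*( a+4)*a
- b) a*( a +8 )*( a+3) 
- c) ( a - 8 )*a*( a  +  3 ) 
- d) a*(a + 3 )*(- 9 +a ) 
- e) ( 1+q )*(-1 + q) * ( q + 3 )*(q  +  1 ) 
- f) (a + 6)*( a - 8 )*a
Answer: c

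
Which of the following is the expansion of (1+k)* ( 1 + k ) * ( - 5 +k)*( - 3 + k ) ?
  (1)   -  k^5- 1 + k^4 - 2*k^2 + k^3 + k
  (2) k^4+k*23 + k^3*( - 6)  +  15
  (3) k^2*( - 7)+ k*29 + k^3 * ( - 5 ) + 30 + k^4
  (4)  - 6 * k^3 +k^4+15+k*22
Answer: 4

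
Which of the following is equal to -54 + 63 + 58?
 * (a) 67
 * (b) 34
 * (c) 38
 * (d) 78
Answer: a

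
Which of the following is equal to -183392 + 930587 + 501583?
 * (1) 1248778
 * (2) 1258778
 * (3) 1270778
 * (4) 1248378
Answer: 1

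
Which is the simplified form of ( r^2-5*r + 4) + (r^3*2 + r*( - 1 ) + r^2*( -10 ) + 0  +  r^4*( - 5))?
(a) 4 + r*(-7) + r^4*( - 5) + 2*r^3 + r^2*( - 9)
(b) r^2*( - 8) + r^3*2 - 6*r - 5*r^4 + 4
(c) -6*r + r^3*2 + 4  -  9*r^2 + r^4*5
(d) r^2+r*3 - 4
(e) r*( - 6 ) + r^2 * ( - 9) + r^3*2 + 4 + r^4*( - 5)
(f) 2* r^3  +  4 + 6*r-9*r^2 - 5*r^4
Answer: e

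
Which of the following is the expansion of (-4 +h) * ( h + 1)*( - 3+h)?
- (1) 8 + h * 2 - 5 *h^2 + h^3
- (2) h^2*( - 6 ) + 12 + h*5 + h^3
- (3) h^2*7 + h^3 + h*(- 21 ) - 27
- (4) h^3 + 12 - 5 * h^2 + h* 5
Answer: 2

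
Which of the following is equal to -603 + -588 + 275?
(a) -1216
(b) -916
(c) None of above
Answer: b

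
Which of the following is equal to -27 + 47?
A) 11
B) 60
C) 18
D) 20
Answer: D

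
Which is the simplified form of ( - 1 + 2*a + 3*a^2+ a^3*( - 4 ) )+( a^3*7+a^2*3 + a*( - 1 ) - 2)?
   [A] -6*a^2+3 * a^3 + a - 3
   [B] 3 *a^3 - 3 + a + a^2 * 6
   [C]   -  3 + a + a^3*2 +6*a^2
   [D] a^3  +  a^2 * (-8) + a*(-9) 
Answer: B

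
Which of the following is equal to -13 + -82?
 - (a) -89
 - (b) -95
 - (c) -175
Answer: b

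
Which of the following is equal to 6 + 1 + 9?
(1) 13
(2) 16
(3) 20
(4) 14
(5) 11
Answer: 2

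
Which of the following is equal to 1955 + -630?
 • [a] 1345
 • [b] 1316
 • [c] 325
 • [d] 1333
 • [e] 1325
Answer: e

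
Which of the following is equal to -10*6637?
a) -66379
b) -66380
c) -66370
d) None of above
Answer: c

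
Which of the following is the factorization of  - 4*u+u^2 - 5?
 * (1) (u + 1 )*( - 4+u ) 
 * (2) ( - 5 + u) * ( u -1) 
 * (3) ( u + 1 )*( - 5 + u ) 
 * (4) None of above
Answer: 3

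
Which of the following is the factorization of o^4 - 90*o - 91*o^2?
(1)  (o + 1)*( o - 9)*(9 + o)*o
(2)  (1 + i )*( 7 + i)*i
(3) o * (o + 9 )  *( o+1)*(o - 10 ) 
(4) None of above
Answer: 3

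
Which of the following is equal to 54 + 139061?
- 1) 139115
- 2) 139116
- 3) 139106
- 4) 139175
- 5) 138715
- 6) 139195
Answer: 1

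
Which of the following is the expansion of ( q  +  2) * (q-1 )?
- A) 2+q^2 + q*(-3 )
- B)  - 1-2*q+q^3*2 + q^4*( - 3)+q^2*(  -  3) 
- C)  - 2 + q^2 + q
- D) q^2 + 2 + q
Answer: C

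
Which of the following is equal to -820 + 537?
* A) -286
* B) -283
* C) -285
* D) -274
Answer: B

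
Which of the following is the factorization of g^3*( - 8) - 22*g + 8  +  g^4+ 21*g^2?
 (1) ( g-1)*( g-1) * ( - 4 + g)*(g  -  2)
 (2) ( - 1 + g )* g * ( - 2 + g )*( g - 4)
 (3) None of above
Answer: 1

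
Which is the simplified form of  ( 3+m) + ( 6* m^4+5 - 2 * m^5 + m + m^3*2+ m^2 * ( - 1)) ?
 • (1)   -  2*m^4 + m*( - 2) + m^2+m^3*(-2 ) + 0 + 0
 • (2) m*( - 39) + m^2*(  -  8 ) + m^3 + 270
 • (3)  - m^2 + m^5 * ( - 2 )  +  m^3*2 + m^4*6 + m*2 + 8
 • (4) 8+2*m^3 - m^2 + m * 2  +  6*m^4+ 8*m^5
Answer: 3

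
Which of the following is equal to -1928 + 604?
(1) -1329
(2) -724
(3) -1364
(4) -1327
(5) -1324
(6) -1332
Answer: 5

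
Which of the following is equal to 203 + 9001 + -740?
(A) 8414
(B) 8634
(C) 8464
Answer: C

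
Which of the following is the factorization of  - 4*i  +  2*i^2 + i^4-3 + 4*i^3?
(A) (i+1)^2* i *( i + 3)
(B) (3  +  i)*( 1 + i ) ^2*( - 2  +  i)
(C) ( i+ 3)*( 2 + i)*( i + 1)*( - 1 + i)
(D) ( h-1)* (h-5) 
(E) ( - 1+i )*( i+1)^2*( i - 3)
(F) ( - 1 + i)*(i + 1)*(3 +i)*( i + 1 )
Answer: F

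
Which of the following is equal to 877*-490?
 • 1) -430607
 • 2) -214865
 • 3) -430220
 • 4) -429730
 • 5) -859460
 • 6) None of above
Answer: 4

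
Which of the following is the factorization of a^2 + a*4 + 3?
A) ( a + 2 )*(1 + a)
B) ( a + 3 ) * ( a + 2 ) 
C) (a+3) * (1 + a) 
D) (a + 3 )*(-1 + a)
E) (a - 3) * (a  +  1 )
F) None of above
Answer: C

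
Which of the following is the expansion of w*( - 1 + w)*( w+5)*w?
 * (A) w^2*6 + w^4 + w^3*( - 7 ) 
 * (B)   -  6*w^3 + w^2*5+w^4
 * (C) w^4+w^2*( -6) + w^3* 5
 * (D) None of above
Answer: D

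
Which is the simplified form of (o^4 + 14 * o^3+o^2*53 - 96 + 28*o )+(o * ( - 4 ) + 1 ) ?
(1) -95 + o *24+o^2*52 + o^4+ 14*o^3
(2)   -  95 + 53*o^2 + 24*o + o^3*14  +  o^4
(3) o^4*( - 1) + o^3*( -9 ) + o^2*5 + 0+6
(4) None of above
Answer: 2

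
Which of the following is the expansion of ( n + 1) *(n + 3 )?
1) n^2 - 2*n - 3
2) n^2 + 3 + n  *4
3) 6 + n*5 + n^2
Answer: 2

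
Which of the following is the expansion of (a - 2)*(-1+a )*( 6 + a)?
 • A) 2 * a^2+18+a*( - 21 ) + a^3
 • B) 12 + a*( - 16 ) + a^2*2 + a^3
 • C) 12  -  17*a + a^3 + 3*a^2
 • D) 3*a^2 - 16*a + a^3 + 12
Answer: D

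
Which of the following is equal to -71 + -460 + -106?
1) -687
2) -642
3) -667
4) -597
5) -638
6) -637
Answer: 6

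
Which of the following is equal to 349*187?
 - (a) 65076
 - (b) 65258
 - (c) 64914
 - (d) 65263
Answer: d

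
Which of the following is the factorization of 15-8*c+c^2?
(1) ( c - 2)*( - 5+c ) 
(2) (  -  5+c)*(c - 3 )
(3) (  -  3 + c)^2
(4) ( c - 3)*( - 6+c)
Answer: 2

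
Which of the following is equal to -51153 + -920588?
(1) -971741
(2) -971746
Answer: 1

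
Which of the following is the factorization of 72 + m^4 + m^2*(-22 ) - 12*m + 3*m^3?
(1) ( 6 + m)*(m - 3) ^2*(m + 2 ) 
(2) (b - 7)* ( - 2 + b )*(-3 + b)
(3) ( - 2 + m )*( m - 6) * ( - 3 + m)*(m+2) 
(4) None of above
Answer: 4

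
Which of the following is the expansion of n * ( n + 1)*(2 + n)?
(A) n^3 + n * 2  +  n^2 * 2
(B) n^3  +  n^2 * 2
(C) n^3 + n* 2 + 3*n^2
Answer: C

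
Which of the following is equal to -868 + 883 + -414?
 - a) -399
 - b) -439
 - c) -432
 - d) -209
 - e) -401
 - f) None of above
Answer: a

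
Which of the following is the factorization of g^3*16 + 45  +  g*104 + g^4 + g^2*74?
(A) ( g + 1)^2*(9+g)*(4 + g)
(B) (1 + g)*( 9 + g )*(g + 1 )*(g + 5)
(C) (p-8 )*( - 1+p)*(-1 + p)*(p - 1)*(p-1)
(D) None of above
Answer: B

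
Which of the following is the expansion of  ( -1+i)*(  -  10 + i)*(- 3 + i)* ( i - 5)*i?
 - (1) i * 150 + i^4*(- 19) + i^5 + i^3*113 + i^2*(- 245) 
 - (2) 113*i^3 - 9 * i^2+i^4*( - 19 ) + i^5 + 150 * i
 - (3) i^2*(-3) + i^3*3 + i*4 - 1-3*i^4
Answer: 1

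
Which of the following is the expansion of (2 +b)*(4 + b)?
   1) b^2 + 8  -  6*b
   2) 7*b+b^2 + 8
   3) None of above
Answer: 3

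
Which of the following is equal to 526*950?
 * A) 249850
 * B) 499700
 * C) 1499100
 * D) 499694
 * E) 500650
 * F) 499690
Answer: B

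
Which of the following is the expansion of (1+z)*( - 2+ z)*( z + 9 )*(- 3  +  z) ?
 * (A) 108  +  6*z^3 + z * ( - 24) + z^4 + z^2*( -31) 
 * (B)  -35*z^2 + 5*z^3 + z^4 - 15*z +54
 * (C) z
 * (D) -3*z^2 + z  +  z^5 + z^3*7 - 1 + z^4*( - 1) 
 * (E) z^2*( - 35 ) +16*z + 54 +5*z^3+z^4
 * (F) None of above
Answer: F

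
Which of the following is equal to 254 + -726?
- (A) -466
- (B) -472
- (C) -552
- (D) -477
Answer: B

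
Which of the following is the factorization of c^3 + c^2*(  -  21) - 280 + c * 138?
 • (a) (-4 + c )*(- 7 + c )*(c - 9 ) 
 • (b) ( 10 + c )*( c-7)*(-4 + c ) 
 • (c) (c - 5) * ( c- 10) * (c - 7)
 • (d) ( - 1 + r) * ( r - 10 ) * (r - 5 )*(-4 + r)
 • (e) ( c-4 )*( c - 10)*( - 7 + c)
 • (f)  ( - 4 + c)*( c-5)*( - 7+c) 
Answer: e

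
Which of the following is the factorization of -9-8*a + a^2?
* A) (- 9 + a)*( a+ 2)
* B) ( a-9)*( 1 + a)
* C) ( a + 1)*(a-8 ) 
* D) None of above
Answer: B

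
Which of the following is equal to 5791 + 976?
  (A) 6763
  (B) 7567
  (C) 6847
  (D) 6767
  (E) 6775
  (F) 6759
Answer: D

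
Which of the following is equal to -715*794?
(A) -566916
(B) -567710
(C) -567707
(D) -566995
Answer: B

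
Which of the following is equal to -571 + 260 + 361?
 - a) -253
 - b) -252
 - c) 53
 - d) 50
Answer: d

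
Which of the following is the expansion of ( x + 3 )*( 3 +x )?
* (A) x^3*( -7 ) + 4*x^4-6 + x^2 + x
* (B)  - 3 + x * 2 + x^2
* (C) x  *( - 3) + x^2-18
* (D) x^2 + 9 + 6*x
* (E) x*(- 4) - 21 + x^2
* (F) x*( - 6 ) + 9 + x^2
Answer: D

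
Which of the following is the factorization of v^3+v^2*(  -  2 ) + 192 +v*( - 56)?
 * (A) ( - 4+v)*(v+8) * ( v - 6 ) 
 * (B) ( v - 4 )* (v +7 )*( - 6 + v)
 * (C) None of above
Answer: A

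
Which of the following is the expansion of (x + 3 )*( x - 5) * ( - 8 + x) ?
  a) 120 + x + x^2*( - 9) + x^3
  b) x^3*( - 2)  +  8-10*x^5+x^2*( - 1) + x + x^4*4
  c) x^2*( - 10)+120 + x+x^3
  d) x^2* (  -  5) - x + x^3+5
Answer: c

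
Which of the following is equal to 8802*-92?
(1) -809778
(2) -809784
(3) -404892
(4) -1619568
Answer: 2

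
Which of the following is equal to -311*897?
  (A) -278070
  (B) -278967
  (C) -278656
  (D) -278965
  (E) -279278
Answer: B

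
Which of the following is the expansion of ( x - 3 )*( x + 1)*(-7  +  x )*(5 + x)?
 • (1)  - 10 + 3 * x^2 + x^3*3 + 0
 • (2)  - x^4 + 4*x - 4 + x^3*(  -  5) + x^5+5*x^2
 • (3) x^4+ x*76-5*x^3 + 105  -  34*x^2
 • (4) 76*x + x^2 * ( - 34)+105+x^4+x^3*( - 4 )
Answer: 4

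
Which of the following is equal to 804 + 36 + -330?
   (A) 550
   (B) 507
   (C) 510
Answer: C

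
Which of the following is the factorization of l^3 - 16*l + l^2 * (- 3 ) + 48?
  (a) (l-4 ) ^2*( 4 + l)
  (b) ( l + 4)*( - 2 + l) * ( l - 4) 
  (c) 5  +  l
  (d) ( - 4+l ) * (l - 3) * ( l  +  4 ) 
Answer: d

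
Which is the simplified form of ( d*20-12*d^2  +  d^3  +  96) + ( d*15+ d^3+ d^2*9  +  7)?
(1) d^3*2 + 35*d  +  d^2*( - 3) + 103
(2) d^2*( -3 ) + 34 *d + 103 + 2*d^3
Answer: 1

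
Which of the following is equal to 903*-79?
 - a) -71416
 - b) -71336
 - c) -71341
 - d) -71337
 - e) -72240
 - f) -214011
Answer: d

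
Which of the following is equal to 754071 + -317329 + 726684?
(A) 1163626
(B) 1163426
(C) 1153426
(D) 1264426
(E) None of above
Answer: B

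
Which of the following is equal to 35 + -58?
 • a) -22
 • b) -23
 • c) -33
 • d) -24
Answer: b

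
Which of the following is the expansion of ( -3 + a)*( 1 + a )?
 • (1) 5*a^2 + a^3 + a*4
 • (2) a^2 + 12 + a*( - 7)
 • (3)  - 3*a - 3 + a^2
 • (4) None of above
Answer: 4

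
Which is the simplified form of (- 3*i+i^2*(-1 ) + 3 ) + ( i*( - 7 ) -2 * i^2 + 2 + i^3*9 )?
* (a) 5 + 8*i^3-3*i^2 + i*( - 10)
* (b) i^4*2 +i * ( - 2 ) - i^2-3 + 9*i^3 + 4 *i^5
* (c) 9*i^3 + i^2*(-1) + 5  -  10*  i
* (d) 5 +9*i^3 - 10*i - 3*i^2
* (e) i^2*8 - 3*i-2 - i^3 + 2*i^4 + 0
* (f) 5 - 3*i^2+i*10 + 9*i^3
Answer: d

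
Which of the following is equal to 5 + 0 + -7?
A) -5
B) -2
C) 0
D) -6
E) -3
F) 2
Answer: B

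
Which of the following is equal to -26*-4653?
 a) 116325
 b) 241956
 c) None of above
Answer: c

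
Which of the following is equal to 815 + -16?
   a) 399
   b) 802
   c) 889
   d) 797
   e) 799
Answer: e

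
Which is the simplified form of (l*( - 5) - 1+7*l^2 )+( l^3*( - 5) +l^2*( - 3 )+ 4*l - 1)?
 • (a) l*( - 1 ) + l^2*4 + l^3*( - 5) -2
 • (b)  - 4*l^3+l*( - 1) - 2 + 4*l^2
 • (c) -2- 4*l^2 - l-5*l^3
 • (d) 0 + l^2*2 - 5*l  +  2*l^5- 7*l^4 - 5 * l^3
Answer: a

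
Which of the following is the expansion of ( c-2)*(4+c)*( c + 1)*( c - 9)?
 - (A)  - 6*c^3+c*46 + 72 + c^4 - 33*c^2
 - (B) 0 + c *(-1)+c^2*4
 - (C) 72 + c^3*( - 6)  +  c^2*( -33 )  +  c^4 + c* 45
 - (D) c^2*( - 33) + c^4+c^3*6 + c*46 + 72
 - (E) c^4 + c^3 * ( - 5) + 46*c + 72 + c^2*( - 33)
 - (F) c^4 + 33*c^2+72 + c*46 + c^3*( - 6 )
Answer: A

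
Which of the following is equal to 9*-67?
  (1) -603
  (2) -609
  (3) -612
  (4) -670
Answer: 1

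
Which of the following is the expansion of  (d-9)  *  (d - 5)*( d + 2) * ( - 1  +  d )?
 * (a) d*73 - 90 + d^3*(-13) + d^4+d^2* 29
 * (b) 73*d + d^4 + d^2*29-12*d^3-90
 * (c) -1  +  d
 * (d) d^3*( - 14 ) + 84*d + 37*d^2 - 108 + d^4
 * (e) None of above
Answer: a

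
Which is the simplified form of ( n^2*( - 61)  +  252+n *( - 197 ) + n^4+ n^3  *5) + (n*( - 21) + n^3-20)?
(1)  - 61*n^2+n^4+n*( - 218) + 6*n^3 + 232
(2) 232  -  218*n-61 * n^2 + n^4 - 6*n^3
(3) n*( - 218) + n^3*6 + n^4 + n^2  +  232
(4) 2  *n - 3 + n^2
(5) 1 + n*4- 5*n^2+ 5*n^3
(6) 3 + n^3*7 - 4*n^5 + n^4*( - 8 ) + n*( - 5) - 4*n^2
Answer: 1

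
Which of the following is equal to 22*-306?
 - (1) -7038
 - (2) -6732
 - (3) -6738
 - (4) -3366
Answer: 2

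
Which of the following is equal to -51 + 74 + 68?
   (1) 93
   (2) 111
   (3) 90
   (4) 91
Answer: 4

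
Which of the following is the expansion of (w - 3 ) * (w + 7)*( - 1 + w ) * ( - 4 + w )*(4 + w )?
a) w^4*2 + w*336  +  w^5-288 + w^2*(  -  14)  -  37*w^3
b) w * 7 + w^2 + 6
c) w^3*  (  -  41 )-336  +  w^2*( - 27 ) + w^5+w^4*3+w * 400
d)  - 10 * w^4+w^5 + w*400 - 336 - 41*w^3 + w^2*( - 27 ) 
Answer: c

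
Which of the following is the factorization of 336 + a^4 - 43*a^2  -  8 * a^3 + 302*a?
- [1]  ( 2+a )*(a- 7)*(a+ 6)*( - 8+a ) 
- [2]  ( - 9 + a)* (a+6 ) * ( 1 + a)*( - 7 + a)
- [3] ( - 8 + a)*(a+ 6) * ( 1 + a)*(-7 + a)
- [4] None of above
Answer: 3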